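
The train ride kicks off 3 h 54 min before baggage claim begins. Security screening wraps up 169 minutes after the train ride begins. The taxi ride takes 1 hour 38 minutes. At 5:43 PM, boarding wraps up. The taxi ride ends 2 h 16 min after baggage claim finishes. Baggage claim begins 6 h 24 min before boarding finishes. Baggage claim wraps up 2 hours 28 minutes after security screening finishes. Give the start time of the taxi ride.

1:20 PM

Baggage claim starts at 5:43 PM − 384 min = 11:19 AM.
The train ride starts at 11:19 AM − 234 min = 7:25 AM.
Security screening ends at 7:25 AM + 169 min = 10:14 AM.
Baggage claim ends at 10:14 AM + 148 min = 12:42 PM.
The taxi ride ends at 12:42 PM + 136 min = 2:58 PM.
The taxi ride starts at 2:58 PM − 98 min = 1:20 PM.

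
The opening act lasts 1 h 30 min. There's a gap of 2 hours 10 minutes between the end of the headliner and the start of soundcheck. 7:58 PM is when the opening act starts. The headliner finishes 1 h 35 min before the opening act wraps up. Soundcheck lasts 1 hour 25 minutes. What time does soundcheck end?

The opening act ends at 7:58 PM + 90 min = 9:28 PM.
The headliner ends at 9:28 PM − 95 min = 7:53 PM.
Soundcheck starts at 7:53 PM + 130 min = 10:03 PM.
Soundcheck ends at 10:03 PM + 85 min = 11:28 PM.

11:28 PM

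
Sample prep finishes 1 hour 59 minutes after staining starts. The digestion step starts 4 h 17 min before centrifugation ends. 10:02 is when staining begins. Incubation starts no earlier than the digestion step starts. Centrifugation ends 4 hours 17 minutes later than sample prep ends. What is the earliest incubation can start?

12:01

Sample prep ends at 10:02 + 119 min = 12:01.
Centrifugation ends at 12:01 + 257 min = 16:18.
The digestion step starts at 16:18 − 257 min = 12:01.
Incubation is bounded by the digestion step, so the earliest it can start is 12:01.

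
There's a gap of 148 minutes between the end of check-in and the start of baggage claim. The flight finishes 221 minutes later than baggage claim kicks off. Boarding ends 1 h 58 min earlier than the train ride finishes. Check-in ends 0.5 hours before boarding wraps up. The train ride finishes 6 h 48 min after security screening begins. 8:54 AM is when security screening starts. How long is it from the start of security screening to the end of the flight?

The train ride ends at 8:54 AM + 408 min = 3:42 PM.
Boarding ends at 3:42 PM − 118 min = 1:44 PM.
Check-in ends at 1:44 PM − 30 min = 1:14 PM.
Baggage claim starts at 1:14 PM + 148 min = 3:42 PM.
The flight ends at 3:42 PM + 221 min = 7:23 PM.
From 8:54 AM to 7:23 PM is 10 h 29 min.

10 h 29 min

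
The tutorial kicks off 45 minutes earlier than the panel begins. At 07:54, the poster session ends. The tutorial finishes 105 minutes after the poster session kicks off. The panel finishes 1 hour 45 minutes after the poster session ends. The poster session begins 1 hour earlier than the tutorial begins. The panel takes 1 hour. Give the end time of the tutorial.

The panel ends at 07:54 + 105 min = 09:39.
The panel starts at 09:39 − 60 min = 08:39.
The tutorial starts at 08:39 − 45 min = 07:54.
The poster session starts at 07:54 − 60 min = 06:54.
The tutorial ends at 06:54 + 105 min = 08:39.

08:39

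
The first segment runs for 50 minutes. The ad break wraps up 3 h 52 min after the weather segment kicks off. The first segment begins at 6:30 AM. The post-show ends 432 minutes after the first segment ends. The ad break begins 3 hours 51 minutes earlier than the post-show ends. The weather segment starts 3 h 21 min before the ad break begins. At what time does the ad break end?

11:12 AM

The first segment ends at 6:30 AM + 50 min = 7:20 AM.
The post-show ends at 7:20 AM + 432 min = 2:32 PM.
The ad break starts at 2:32 PM − 231 min = 10:41 AM.
The weather segment starts at 10:41 AM − 201 min = 7:20 AM.
The ad break ends at 7:20 AM + 232 min = 11:12 AM.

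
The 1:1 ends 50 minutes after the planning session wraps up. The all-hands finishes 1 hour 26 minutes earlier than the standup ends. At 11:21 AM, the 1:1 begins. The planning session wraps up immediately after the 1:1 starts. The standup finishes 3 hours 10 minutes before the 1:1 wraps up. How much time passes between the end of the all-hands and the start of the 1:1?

The planning session ends at 11:21 AM.
The 1:1 ends at 11:21 AM + 50 min = 12:11 PM.
The standup ends at 12:11 PM − 190 min = 9:01 AM.
The all-hands ends at 9:01 AM − 86 min = 7:35 AM.
From 7:35 AM to 11:21 AM is 3 hours 46 minutes.

3 hours 46 minutes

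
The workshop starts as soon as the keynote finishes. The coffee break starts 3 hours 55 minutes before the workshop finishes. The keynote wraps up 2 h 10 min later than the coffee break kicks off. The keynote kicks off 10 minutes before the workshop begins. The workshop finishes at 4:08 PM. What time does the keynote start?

The coffee break starts at 4:08 PM − 235 min = 12:13 PM.
The keynote ends at 12:13 PM + 130 min = 2:23 PM.
So the workshop starts at 2:23 PM.
The keynote starts at 2:23 PM − 10 min = 2:13 PM.

2:13 PM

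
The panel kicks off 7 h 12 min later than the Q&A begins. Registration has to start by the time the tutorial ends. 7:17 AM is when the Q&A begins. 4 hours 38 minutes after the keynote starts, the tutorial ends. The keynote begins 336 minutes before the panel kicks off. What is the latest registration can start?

The panel starts at 7:17 AM + 432 min = 2:29 PM.
The keynote starts at 2:29 PM − 336 min = 8:53 AM.
The tutorial ends at 8:53 AM + 278 min = 1:31 PM.
Registration is bounded by the tutorial, so the latest it can start is 1:31 PM.

1:31 PM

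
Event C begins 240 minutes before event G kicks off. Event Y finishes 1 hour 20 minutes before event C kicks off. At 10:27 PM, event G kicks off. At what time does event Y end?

Event C starts at 10:27 PM − 240 min = 6:27 PM.
Event Y ends at 6:27 PM − 80 min = 5:07 PM.

5:07 PM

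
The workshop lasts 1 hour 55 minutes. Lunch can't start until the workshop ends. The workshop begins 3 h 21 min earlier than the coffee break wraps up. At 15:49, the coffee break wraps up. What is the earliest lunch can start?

The workshop starts at 15:49 − 201 min = 12:28.
The workshop ends at 12:28 + 115 min = 14:23.
Lunch is bounded by the workshop, so the earliest it can start is 14:23.

14:23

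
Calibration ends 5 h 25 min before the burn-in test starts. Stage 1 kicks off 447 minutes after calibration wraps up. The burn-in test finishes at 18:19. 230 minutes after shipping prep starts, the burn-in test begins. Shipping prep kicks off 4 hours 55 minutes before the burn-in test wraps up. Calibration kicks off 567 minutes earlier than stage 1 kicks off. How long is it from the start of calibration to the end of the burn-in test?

8 h 30 min

Shipping prep starts at 18:19 − 295 min = 13:24.
The burn-in test starts at 13:24 + 230 min = 17:14.
Calibration ends at 17:14 − 325 min = 11:49.
Stage 1 starts at 11:49 + 447 min = 19:16.
Calibration starts at 19:16 − 567 min = 09:49.
From 09:49 to 18:19 is 8 h 30 min.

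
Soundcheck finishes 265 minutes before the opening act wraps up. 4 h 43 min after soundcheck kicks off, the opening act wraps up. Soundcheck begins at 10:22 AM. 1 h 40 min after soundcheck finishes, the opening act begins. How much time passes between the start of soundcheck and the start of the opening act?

The opening act ends at 10:22 AM + 283 min = 3:05 PM.
Soundcheck ends at 3:05 PM − 265 min = 10:40 AM.
The opening act starts at 10:40 AM + 100 min = 12:20 PM.
From 10:22 AM to 12:20 PM is 1 h 58 min.

1 h 58 min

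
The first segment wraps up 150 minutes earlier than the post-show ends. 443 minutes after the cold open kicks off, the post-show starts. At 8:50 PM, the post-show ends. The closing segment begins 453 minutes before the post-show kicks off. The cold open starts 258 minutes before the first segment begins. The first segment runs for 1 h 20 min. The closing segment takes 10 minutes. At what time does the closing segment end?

12:42 PM

The first segment ends at 8:50 PM − 150 min = 6:20 PM.
The first segment starts at 6:20 PM − 80 min = 5:00 PM.
The cold open starts at 5:00 PM − 258 min = 12:42 PM.
The post-show starts at 12:42 PM + 443 min = 8:05 PM.
The closing segment starts at 8:05 PM − 453 min = 12:32 PM.
The closing segment ends at 12:32 PM + 10 min = 12:42 PM.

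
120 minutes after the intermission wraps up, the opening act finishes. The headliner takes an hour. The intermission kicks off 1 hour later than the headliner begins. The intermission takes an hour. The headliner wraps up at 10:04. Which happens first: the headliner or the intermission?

the headliner

The headliner starts at 10:04 − 60 min = 09:04.
The intermission starts at 09:04 + 60 min = 10:04.
The headliner starts at 09:04 and the intermission starts at 10:04, so the headliner is first.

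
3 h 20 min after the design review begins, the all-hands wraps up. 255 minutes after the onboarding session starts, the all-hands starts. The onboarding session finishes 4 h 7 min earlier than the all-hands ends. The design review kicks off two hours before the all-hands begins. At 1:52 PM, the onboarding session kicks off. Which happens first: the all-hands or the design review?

The all-hands starts at 1:52 PM + 255 min = 6:07 PM.
The design review starts at 6:07 PM − 120 min = 4:07 PM.
The all-hands starts at 6:07 PM and the design review starts at 4:07 PM, so the design review is first.

the design review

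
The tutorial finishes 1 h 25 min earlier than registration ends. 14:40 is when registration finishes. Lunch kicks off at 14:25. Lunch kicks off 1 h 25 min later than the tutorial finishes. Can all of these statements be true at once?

The tutorial ends at 14:40 − 85 min = 13:15.
Lunch starts at 13:15 + 85 min = 14:40.
But lunch is also said to start at 14:25 — a 15-minute conflict.

No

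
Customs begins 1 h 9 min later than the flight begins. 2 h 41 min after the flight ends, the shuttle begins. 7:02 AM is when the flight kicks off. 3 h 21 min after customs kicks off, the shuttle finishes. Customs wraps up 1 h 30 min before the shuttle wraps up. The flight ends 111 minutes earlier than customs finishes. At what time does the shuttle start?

10:52 AM

Customs starts at 7:02 AM + 69 min = 8:11 AM.
The shuttle ends at 8:11 AM + 201 min = 11:32 AM.
Customs ends at 11:32 AM − 90 min = 10:02 AM.
The flight ends at 10:02 AM − 111 min = 8:11 AM.
The shuttle starts at 8:11 AM + 161 min = 10:52 AM.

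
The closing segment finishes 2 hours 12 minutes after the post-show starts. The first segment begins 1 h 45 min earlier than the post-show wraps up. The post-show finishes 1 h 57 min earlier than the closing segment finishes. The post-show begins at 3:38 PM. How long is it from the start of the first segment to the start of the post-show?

The closing segment ends at 3:38 PM + 132 min = 5:50 PM.
The post-show ends at 5:50 PM − 117 min = 3:53 PM.
The first segment starts at 3:53 PM − 105 min = 2:08 PM.
From 2:08 PM to 3:38 PM is an hour and a half.

an hour and a half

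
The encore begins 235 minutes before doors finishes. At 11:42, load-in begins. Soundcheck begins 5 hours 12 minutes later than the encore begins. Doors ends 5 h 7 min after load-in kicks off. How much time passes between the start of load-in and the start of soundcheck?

Doors ends at 11:42 + 307 min = 16:49.
The encore starts at 16:49 − 235 min = 12:54.
Soundcheck starts at 12:54 + 312 min = 18:06.
From 11:42 to 18:06 is 384 minutes.

384 minutes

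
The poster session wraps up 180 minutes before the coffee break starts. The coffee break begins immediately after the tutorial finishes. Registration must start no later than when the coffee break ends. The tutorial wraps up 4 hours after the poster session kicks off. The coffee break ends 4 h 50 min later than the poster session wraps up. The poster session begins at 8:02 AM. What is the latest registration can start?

1:52 PM

The tutorial ends at 8:02 AM + 240 min = 12:02 PM.
So the coffee break starts at 12:02 PM.
The poster session ends at 12:02 PM − 180 min = 9:02 AM.
The coffee break ends at 9:02 AM + 290 min = 1:52 PM.
Registration is bounded by the coffee break, so the latest it can start is 1:52 PM.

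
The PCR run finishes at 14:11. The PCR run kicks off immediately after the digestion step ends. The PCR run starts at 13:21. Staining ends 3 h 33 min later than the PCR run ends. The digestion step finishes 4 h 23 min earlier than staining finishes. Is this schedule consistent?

Staining ends at 14:11 + 213 min = 17:44.
The digestion step ends at 17:44 − 263 min = 13:21.
So the PCR run starts at 13:21.
That matches the stated 13:21, so the schedule is consistent.

Yes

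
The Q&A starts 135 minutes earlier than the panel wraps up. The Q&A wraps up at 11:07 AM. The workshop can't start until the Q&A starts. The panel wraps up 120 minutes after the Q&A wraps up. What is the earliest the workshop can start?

10:52 AM

The panel ends at 11:07 AM + 120 min = 1:07 PM.
The Q&A starts at 1:07 PM − 135 min = 10:52 AM.
The workshop is bounded by the Q&A, so the earliest it can start is 10:52 AM.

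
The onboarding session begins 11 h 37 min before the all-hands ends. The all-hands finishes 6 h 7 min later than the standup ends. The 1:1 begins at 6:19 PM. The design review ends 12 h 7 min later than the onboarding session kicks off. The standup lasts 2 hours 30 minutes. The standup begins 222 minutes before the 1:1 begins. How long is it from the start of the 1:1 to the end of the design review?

5 h 25 min

The standup starts at 6:19 PM − 222 min = 2:37 PM.
The standup ends at 2:37 PM + 150 min = 5:07 PM.
The all-hands ends at 5:07 PM + 367 min = 11:14 PM.
The onboarding session starts at 11:14 PM − 697 min = 11:37 AM.
The design review ends at 11:37 AM + 727 min = 11:44 PM.
From 6:19 PM to 11:44 PM is 5 h 25 min.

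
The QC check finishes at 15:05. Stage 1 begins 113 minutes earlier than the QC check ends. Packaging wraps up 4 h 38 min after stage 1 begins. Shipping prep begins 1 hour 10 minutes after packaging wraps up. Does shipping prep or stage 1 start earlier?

stage 1

Stage 1 starts at 15:05 − 113 min = 13:12.
Packaging ends at 13:12 + 278 min = 17:50.
Shipping prep starts at 17:50 + 70 min = 19:00.
Shipping prep starts at 19:00 and stage 1 starts at 13:12, so stage 1 is first.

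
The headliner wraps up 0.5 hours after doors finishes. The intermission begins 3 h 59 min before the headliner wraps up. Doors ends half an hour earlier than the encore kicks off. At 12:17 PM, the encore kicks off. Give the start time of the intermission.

8:18 AM

Doors ends at 12:17 PM − 30 min = 11:47 AM.
The headliner ends at 11:47 AM + 30 min = 12:17 PM.
The intermission starts at 12:17 PM − 239 min = 8:18 AM.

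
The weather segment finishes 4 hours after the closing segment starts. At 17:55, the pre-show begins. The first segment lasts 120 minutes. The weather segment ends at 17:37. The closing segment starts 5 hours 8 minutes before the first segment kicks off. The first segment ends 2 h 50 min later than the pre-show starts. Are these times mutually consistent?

The first segment ends at 17:55 + 170 min = 20:45.
The first segment starts at 20:45 − 120 min = 18:45.
The closing segment starts at 18:45 − 308 min = 13:37.
The weather segment ends at 13:37 + 240 min = 17:37.
That matches the stated 17:37, so the schedule is consistent.

Yes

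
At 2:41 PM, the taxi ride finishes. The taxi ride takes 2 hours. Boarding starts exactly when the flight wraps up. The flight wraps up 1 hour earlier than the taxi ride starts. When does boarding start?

The taxi ride starts at 2:41 PM − 120 min = 12:41 PM.
The flight ends at 12:41 PM − 60 min = 11:41 AM.
So boarding starts at 11:41 AM.

11:41 AM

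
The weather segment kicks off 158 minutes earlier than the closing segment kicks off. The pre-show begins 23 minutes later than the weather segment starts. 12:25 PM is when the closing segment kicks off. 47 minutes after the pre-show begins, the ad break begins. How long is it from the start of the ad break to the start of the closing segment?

1 hour 28 minutes

The weather segment starts at 12:25 PM − 158 min = 9:47 AM.
The pre-show starts at 9:47 AM + 23 min = 10:10 AM.
The ad break starts at 10:10 AM + 47 min = 10:57 AM.
From 10:57 AM to 12:25 PM is 1 hour 28 minutes.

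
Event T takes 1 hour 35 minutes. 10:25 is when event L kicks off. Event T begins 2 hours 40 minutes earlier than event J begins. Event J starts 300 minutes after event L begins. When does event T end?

Event J starts at 10:25 + 300 min = 15:25.
Event T starts at 15:25 − 160 min = 12:45.
Event T ends at 12:45 + 95 min = 14:20.

14:20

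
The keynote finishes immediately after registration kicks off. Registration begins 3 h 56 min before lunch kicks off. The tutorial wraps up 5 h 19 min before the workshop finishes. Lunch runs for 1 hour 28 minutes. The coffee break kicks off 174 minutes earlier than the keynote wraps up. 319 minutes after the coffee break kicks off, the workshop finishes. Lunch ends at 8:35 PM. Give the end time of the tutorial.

12:17 PM

Lunch starts at 8:35 PM − 88 min = 7:07 PM.
Registration starts at 7:07 PM − 236 min = 3:11 PM.
So the keynote ends at 3:11 PM.
The coffee break starts at 3:11 PM − 174 min = 12:17 PM.
The workshop ends at 12:17 PM + 319 min = 5:36 PM.
The tutorial ends at 5:36 PM − 319 min = 12:17 PM.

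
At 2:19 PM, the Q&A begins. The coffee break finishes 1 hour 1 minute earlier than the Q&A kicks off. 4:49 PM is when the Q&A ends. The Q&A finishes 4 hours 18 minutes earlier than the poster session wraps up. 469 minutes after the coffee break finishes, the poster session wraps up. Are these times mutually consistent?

Yes

The coffee break ends at 2:19 PM − 61 min = 1:18 PM.
The poster session ends at 1:18 PM + 469 min = 9:07 PM.
The Q&A ends at 9:07 PM − 258 min = 4:49 PM.
That matches the stated 4:49 PM, so the schedule is consistent.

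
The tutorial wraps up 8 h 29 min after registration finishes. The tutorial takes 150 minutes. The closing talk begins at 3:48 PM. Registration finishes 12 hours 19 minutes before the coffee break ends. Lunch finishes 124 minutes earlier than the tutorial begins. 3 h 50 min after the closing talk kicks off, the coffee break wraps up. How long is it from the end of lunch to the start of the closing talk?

4 hours 34 minutes

The coffee break ends at 3:48 PM + 230 min = 7:38 PM.
Registration ends at 7:38 PM − 739 min = 7:19 AM.
The tutorial ends at 7:19 AM + 509 min = 3:48 PM.
The tutorial starts at 3:48 PM − 150 min = 1:18 PM.
Lunch ends at 1:18 PM − 124 min = 11:14 AM.
From 11:14 AM to 3:48 PM is 4 hours 34 minutes.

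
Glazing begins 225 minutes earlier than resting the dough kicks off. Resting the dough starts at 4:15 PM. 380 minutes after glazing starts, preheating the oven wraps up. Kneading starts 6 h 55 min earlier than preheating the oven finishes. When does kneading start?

Glazing starts at 4:15 PM − 225 min = 12:30 PM.
Preheating the oven ends at 12:30 PM + 380 min = 6:50 PM.
Kneading starts at 6:50 PM − 415 min = 11:55 AM.

11:55 AM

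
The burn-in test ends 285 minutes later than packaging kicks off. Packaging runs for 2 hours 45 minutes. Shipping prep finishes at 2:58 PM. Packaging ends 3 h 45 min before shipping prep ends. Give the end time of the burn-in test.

Packaging ends at 2:58 PM − 225 min = 11:13 AM.
Packaging starts at 11:13 AM − 165 min = 8:28 AM.
The burn-in test ends at 8:28 AM + 285 min = 1:13 PM.

1:13 PM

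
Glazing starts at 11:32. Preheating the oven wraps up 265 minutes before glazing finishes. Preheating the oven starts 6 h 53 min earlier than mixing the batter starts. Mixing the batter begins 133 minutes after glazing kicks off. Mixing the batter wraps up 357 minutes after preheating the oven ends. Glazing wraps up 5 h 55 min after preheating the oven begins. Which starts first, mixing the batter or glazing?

Mixing the batter starts at 11:32 + 133 min = 13:45.
Mixing the batter starts at 13:45 and glazing starts at 11:32, so glazing is first.

glazing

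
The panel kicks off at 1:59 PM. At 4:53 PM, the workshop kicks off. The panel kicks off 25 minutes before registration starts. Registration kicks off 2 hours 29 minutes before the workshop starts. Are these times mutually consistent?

Registration starts at 4:53 PM − 149 min = 2:24 PM.
The panel starts at 2:24 PM − 25 min = 1:59 PM.
That matches the stated 1:59 PM, so the schedule is consistent.

Yes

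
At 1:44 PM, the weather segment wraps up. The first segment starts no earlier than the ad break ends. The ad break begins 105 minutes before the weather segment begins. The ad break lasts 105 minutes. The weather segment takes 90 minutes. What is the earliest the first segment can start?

The weather segment starts at 1:44 PM − 90 min = 12:14 PM.
The ad break starts at 12:14 PM − 105 min = 10:29 AM.
The ad break ends at 10:29 AM + 105 min = 12:14 PM.
The first segment is bounded by the ad break, so the earliest it can start is 12:14 PM.

12:14 PM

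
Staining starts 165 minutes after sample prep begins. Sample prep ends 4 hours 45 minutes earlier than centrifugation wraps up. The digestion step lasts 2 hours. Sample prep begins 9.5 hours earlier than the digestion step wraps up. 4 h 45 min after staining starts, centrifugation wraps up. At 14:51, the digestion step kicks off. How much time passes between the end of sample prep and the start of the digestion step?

The digestion step ends at 14:51 + 120 min = 16:51.
Sample prep starts at 16:51 − 570 min = 07:21.
Staining starts at 07:21 + 165 min = 10:06.
Centrifugation ends at 10:06 + 285 min = 14:51.
Sample prep ends at 14:51 − 285 min = 10:06.
From 10:06 to 14:51 is 285 minutes.

285 minutes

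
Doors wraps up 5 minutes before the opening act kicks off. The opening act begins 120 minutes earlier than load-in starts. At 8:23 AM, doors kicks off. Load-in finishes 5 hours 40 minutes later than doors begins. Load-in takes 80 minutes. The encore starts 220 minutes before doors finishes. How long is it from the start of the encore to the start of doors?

Load-in ends at 8:23 AM + 340 min = 2:03 PM.
Load-in starts at 2:03 PM − 80 min = 12:43 PM.
The opening act starts at 12:43 PM − 120 min = 10:43 AM.
Doors ends at 10:43 AM − 5 min = 10:38 AM.
The encore starts at 10:38 AM − 220 min = 6:58 AM.
From 6:58 AM to 8:23 AM is 1 h 25 min.

1 h 25 min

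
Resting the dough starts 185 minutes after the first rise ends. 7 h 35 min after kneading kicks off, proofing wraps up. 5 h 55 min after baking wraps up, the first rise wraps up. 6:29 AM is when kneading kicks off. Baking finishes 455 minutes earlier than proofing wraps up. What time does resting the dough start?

3:29 PM

Proofing ends at 6:29 AM + 455 min = 2:04 PM.
Baking ends at 2:04 PM − 455 min = 6:29 AM.
The first rise ends at 6:29 AM + 355 min = 12:24 PM.
Resting the dough starts at 12:24 PM + 185 min = 3:29 PM.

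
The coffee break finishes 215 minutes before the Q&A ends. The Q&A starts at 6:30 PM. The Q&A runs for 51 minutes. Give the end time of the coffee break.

3:46 PM

The Q&A ends at 6:30 PM + 51 min = 7:21 PM.
The coffee break ends at 7:21 PM − 215 min = 3:46 PM.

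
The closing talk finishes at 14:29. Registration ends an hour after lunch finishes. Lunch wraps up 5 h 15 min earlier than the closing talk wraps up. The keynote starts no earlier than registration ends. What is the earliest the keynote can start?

10:14

Lunch ends at 14:29 − 315 min = 09:14.
Registration ends at 09:14 + 60 min = 10:14.
The keynote is bounded by registration, so the earliest it can start is 10:14.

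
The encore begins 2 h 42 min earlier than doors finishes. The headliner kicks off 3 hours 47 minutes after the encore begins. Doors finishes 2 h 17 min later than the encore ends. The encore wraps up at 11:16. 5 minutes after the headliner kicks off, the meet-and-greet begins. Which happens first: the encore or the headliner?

the encore

Doors ends at 11:16 + 137 min = 13:33.
The encore starts at 13:33 − 162 min = 10:51.
The headliner starts at 10:51 + 227 min = 14:38.
The encore starts at 10:51 and the headliner starts at 14:38, so the encore is first.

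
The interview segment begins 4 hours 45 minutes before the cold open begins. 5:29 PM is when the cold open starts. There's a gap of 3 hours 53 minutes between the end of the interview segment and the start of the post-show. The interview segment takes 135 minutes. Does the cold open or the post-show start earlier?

the cold open

The interview segment starts at 5:29 PM − 285 min = 12:44 PM.
The interview segment ends at 12:44 PM + 135 min = 2:59 PM.
The post-show starts at 2:59 PM + 233 min = 6:52 PM.
The cold open starts at 5:29 PM and the post-show starts at 6:52 PM, so the cold open is first.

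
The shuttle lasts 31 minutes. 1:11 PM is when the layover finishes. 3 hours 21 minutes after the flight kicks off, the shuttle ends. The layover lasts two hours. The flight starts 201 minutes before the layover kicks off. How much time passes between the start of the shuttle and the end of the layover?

151 minutes

The layover starts at 1:11 PM − 120 min = 11:11 AM.
The flight starts at 11:11 AM − 201 min = 7:50 AM.
The shuttle ends at 7:50 AM + 201 min = 11:11 AM.
The shuttle starts at 11:11 AM − 31 min = 10:40 AM.
From 10:40 AM to 1:11 PM is 151 minutes.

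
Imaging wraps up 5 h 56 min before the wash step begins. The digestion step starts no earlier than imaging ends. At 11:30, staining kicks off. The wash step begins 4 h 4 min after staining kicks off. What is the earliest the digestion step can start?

The wash step starts at 11:30 + 244 min = 15:34.
Imaging ends at 15:34 − 356 min = 09:38.
The digestion step is bounded by imaging, so the earliest it can start is 09:38.

09:38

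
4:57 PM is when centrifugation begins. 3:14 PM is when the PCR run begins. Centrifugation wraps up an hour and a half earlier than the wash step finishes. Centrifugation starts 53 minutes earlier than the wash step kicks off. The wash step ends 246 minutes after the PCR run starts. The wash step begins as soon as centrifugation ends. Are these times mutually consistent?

Yes

The wash step ends at 3:14 PM + 246 min = 7:20 PM.
Centrifugation ends at 7:20 PM − 90 min = 5:50 PM.
So the wash step starts at 5:50 PM.
Centrifugation starts at 5:50 PM − 53 min = 4:57 PM.
That matches the stated 4:57 PM, so the schedule is consistent.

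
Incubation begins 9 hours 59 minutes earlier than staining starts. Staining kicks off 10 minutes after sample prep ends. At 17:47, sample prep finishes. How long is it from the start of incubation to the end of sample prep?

9 hours 49 minutes

Staining starts at 17:47 + 10 min = 17:57.
Incubation starts at 17:57 − 599 min = 07:58.
From 07:58 to 17:47 is 9 hours 49 minutes.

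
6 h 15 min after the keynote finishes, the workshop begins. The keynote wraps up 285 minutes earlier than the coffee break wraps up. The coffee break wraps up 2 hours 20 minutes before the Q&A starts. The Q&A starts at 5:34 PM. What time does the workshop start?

4:44 PM

The coffee break ends at 5:34 PM − 140 min = 3:14 PM.
The keynote ends at 3:14 PM − 285 min = 10:29 AM.
The workshop starts at 10:29 AM + 375 min = 4:44 PM.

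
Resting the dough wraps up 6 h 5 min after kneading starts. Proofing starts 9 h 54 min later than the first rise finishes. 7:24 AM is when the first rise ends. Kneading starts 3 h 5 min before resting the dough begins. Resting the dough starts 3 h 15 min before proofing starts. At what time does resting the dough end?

Proofing starts at 7:24 AM + 594 min = 5:18 PM.
Resting the dough starts at 5:18 PM − 195 min = 2:03 PM.
Kneading starts at 2:03 PM − 185 min = 10:58 AM.
Resting the dough ends at 10:58 AM + 365 min = 5:03 PM.

5:03 PM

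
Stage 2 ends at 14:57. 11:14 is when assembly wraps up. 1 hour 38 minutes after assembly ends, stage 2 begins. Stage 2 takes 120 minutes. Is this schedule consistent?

No

Stage 2 starts at 11:14 + 98 min = 12:52.
Stage 2 ends at 12:52 + 120 min = 14:52.
But stage 2 is also said to end at 14:57 — a 5-minute conflict.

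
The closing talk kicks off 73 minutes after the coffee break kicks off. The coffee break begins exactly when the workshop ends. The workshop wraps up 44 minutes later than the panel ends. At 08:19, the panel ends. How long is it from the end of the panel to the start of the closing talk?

The workshop ends at 08:19 + 44 min = 09:03.
So the coffee break starts at 09:03.
The closing talk starts at 09:03 + 73 min = 10:16.
From 08:19 to 10:16 is 1 h 57 min.

1 h 57 min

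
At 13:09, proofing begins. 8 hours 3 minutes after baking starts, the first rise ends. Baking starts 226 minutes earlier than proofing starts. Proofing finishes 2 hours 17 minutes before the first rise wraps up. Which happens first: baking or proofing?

Baking starts at 13:09 − 226 min = 09:23.
Baking starts at 09:23 and proofing starts at 13:09, so baking is first.

baking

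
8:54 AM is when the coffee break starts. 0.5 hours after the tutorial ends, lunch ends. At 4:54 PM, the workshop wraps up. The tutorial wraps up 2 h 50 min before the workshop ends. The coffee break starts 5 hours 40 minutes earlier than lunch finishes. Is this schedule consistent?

Yes

The tutorial ends at 4:54 PM − 170 min = 2:04 PM.
Lunch ends at 2:04 PM + 30 min = 2:34 PM.
The coffee break starts at 2:34 PM − 340 min = 8:54 AM.
That matches the stated 8:54 AM, so the schedule is consistent.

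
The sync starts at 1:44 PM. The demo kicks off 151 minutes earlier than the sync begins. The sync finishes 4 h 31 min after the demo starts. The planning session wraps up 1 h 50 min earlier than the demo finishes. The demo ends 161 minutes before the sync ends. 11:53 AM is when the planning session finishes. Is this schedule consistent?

No

The demo starts at 1:44 PM − 151 min = 11:13 AM.
The sync ends at 11:13 AM + 271 min = 3:44 PM.
The demo ends at 3:44 PM − 161 min = 1:03 PM.
The planning session ends at 1:03 PM − 110 min = 11:13 AM.
But the planning session is also said to end at 11:53 AM — a 40-minute conflict.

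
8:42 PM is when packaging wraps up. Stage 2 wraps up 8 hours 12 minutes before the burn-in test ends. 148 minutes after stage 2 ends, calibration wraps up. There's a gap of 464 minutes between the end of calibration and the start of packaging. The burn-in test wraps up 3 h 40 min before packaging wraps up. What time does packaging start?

7:02 PM

The burn-in test ends at 8:42 PM − 220 min = 5:02 PM.
Stage 2 ends at 5:02 PM − 492 min = 8:50 AM.
Calibration ends at 8:50 AM + 148 min = 11:18 AM.
Packaging starts at 11:18 AM + 464 min = 7:02 PM.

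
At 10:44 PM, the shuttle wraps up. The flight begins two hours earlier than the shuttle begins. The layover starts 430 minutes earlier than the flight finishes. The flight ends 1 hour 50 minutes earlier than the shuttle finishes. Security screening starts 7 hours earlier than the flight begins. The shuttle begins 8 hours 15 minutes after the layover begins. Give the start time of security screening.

12:59 PM

The flight ends at 10:44 PM − 110 min = 8:54 PM.
The layover starts at 8:54 PM − 430 min = 1:44 PM.
The shuttle starts at 1:44 PM + 495 min = 9:59 PM.
The flight starts at 9:59 PM − 120 min = 7:59 PM.
Security screening starts at 7:59 PM − 420 min = 12:59 PM.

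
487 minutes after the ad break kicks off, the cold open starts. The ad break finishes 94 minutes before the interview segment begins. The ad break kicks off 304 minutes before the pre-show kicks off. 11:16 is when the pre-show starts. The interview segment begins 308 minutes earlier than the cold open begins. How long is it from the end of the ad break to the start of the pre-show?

3 h 39 min

The ad break starts at 11:16 − 304 min = 06:12.
The cold open starts at 06:12 + 487 min = 14:19.
The interview segment starts at 14:19 − 308 min = 09:11.
The ad break ends at 09:11 − 94 min = 07:37.
From 07:37 to 11:16 is 3 h 39 min.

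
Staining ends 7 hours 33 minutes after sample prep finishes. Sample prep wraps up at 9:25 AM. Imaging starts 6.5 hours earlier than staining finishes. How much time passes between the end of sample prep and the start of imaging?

Staining ends at 9:25 AM + 453 min = 4:58 PM.
Imaging starts at 4:58 PM − 390 min = 10:28 AM.
From 9:25 AM to 10:28 AM is 63 minutes.

63 minutes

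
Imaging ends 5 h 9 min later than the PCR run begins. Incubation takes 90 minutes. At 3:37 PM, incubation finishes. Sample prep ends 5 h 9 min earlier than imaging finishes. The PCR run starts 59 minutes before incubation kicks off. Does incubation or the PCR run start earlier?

Incubation starts at 3:37 PM − 90 min = 2:07 PM.
The PCR run starts at 2:07 PM − 59 min = 1:08 PM.
Incubation starts at 2:07 PM and the PCR run starts at 1:08 PM, so the PCR run is first.

the PCR run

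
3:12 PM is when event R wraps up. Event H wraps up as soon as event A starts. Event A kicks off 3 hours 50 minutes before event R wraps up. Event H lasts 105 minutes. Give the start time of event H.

Event A starts at 3:12 PM − 230 min = 11:22 AM.
So event H ends at 11:22 AM.
Event H starts at 11:22 AM − 105 min = 9:37 AM.

9:37 AM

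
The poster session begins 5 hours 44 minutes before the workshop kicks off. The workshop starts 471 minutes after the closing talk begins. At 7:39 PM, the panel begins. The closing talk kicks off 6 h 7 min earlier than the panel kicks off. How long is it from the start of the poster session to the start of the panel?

4 hours

The closing talk starts at 7:39 PM − 367 min = 1:32 PM.
The workshop starts at 1:32 PM + 471 min = 9:23 PM.
The poster session starts at 9:23 PM − 344 min = 3:39 PM.
From 3:39 PM to 7:39 PM is 4 hours.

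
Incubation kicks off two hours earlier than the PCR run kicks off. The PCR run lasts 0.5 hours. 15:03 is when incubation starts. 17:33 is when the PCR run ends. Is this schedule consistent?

The PCR run starts at 17:33 − 30 min = 17:03.
Incubation starts at 17:03 − 120 min = 15:03.
That matches the stated 15:03, so the schedule is consistent.

Yes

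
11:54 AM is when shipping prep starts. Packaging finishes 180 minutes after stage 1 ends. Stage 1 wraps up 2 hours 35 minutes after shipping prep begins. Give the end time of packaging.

5:29 PM

Stage 1 ends at 11:54 AM + 155 min = 2:29 PM.
Packaging ends at 2:29 PM + 180 min = 5:29 PM.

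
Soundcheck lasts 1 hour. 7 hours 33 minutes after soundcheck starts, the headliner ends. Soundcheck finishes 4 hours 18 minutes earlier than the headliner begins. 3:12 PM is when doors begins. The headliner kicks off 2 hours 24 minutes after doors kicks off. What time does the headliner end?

The headliner starts at 3:12 PM + 144 min = 5:36 PM.
Soundcheck ends at 5:36 PM − 258 min = 1:18 PM.
Soundcheck starts at 1:18 PM − 60 min = 12:18 PM.
The headliner ends at 12:18 PM + 453 min = 7:51 PM.

7:51 PM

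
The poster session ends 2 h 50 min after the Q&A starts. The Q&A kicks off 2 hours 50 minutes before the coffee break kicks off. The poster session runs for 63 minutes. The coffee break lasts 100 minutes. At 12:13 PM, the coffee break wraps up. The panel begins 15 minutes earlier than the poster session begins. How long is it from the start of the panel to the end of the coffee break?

2 h 58 min

The coffee break starts at 12:13 PM − 100 min = 10:33 AM.
The Q&A starts at 10:33 AM − 170 min = 7:43 AM.
The poster session ends at 7:43 AM + 170 min = 10:33 AM.
The poster session starts at 10:33 AM − 63 min = 9:30 AM.
The panel starts at 9:30 AM − 15 min = 9:15 AM.
From 9:15 AM to 12:13 PM is 2 h 58 min.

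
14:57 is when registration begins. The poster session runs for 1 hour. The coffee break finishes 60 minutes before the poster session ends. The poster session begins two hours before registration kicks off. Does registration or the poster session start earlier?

The poster session starts at 14:57 − 120 min = 12:57.
Registration starts at 14:57 and the poster session starts at 12:57, so the poster session is first.

the poster session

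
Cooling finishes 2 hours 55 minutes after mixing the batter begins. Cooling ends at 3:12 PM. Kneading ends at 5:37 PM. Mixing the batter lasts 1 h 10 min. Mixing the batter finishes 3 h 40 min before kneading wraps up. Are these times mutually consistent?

No

Mixing the batter ends at 5:37 PM − 220 min = 1:57 PM.
Mixing the batter starts at 1:57 PM − 70 min = 12:47 PM.
Cooling ends at 12:47 PM + 175 min = 3:42 PM.
But cooling is also said to end at 3:12 PM — a 30-minute conflict.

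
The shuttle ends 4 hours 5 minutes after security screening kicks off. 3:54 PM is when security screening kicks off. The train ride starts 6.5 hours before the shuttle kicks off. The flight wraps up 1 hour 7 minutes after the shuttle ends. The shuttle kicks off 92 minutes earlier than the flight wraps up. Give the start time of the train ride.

1:04 PM

The shuttle ends at 3:54 PM + 245 min = 7:59 PM.
The flight ends at 7:59 PM + 67 min = 9:06 PM.
The shuttle starts at 9:06 PM − 92 min = 7:34 PM.
The train ride starts at 7:34 PM − 390 min = 1:04 PM.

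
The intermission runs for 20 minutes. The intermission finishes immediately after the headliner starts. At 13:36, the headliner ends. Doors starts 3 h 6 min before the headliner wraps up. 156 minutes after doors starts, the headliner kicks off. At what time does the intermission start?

Doors starts at 13:36 − 186 min = 10:30.
The headliner starts at 10:30 + 156 min = 13:06.
So the intermission ends at 13:06.
The intermission starts at 13:06 − 20 min = 12:46.

12:46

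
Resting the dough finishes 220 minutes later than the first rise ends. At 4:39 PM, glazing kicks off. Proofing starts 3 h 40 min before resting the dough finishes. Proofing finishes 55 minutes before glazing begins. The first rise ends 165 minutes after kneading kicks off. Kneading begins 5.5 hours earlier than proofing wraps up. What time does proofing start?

12:59 PM

Proofing ends at 4:39 PM − 55 min = 3:44 PM.
Kneading starts at 3:44 PM − 330 min = 10:14 AM.
The first rise ends at 10:14 AM + 165 min = 12:59 PM.
Resting the dough ends at 12:59 PM + 220 min = 4:39 PM.
Proofing starts at 4:39 PM − 220 min = 12:59 PM.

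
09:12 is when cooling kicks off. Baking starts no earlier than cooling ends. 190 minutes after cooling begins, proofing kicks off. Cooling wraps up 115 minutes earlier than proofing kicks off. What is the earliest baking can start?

10:27

Proofing starts at 09:12 + 190 min = 12:22.
Cooling ends at 12:22 − 115 min = 10:27.
Baking is bounded by cooling, so the earliest it can start is 10:27.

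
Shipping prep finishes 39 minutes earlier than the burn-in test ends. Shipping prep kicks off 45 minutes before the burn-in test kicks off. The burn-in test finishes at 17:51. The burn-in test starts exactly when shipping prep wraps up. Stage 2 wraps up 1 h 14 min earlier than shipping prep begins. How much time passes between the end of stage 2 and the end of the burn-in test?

Shipping prep ends at 17:51 − 39 min = 17:12.
So the burn-in test starts at 17:12.
Shipping prep starts at 17:12 − 45 min = 16:27.
Stage 2 ends at 16:27 − 74 min = 15:13.
From 15:13 to 17:51 is 158 minutes.

158 minutes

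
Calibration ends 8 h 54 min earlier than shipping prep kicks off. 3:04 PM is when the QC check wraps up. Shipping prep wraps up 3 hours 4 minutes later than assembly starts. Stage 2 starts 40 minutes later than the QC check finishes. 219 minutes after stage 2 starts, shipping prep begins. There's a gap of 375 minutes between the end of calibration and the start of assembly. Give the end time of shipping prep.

7:48 PM

Stage 2 starts at 3:04 PM + 40 min = 3:44 PM.
Shipping prep starts at 3:44 PM + 219 min = 7:23 PM.
Calibration ends at 7:23 PM − 534 min = 10:29 AM.
Assembly starts at 10:29 AM + 375 min = 4:44 PM.
Shipping prep ends at 4:44 PM + 184 min = 7:48 PM.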